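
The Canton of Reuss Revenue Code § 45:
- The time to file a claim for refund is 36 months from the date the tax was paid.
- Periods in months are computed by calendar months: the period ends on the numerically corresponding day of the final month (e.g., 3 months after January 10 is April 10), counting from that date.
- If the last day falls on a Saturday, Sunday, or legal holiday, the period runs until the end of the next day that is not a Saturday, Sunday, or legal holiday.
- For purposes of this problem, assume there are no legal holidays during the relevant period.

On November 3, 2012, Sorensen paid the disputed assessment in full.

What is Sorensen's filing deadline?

36 months after November 3, 2012 is November 3, 2015.
November 3, 2015 is a Tuesday and not a legal holiday, so no extension applies.

November 3, 2015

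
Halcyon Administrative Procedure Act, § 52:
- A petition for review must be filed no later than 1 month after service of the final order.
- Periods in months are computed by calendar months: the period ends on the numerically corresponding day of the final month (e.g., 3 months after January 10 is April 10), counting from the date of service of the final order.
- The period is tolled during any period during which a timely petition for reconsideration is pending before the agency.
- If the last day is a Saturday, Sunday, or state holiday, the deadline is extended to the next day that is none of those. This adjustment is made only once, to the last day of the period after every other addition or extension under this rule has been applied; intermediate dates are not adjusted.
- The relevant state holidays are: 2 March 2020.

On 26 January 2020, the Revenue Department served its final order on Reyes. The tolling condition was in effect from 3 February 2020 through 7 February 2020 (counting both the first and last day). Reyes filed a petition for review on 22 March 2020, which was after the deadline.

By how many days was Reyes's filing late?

19 days

1 month after 26 January 2020 is February 26, 2020.
From February 3, 2020 through February 7, 2020 inclusive is 5 days; tolling adds 5 days: February 26, 2020 + 5 days = March 2, 2020.
March 2, 2020 is a listed holiday. The next qualifying day is March 3, 2020.
The deadline is March 3, 2020; from March 3, 2020 to March 22, 2020 is 19 days.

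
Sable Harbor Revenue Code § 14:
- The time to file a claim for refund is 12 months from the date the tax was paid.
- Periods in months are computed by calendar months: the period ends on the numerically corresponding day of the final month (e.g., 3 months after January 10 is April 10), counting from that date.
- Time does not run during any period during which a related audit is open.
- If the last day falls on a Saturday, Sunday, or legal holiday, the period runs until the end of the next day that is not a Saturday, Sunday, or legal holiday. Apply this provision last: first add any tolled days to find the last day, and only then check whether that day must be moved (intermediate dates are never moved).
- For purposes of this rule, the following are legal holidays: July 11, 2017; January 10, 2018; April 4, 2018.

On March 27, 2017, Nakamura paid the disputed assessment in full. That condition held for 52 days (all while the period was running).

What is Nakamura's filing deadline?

12 months after March 27, 2017 is March 27, 2018.
Tolling adds 52 days: March 27, 2018 + 52 days = May 18, 2018.
May 18, 2018 is a Friday and not a legal holiday, so no extension applies.

May 18, 2018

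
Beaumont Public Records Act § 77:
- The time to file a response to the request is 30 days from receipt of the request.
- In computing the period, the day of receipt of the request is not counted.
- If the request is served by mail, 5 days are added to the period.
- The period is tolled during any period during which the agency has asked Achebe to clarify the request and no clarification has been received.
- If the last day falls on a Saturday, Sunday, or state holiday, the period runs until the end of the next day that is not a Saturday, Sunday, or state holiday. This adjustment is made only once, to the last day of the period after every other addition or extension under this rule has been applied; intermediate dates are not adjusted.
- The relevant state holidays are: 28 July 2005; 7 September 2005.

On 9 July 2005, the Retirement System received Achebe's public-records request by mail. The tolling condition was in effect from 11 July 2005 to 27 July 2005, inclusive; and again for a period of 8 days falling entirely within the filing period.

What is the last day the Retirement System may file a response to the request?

30 days after 9 July 2005 is August 8, 2005.
Service was by mail, adding 5 days: August 8, 2005 + 5 days = August 13, 2005.
From July 11, 2005 through July 27, 2005 inclusive is 17 days; tolling adds 17 days: August 13, 2005 + 17 days = August 30, 2005.
Tolling adds 8 days: August 30, 2005 + 8 days = September 7, 2005.
September 7, 2005 is a listed holiday. The next qualifying day is September 8, 2005.

September 8, 2005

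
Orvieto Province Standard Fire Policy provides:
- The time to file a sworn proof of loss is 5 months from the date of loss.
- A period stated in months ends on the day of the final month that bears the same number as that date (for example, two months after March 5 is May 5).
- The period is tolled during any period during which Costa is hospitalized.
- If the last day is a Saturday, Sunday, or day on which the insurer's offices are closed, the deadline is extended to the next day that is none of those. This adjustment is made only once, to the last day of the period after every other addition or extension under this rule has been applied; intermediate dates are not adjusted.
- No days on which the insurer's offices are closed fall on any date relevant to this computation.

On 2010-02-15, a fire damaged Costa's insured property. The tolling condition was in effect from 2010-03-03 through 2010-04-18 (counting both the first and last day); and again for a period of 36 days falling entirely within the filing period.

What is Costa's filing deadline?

5 months after 2010-02-15 is July 15, 2010.
From March 3, 2010 through April 18, 2010 inclusive is 47 days; tolling adds 47 days: July 15, 2010 + 47 days = August 31, 2010.
Tolling adds 36 days: August 31, 2010 + 36 days = October 6, 2010.
October 6, 2010 is a Wednesday and not a day on which the insurer's offices are closed, so no extension applies.

October 6, 2010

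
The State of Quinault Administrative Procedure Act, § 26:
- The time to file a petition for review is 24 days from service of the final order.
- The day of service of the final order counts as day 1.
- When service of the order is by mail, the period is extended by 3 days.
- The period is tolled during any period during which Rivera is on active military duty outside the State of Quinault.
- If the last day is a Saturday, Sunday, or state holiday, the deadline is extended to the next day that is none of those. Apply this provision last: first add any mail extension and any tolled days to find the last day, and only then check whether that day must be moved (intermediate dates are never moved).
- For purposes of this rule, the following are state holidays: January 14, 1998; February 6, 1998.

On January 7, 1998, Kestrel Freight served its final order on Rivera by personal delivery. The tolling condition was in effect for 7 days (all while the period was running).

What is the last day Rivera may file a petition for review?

Counting January 7, 1998 as day 1, day 24 is January 30, 1998.
Service was not by mail, so no mail extension applies.
Tolling adds 7 days: January 30, 1998 + 7 days = February 6, 1998.
February 6, 1998 is a listed holiday; February 7, 1998 is Saturday; February 8, 1998 is Sunday. The next qualifying day is February 9, 1998.

February 9, 1998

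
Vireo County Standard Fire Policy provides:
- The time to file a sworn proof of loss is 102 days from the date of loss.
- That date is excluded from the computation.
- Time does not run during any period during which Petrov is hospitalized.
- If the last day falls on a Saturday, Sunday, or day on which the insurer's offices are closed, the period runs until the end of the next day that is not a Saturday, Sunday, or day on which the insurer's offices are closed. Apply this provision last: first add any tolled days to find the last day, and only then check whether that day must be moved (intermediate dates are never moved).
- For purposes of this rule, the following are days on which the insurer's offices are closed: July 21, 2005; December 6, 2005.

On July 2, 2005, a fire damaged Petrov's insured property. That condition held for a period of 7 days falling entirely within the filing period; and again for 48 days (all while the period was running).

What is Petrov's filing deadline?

December 7, 2005

102 days after July 2, 2005 is October 12, 2005.
Tolling adds 7 days: October 12, 2005 + 7 days = October 19, 2005.
Tolling adds 48 days: October 19, 2005 + 48 days = December 6, 2005.
December 6, 2005 is a listed holiday. The next qualifying day is December 7, 2005.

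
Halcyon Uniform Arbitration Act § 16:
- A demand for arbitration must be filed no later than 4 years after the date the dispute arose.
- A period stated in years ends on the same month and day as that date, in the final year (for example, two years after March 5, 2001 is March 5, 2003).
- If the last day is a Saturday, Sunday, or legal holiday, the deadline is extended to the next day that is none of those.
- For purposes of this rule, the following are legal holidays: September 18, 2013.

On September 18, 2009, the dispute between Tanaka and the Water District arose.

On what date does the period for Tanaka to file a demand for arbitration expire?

4 years after September 18, 2009 is September 18, 2013.
September 18, 2013 is a listed holiday. The next qualifying day is September 19, 2013.

September 19, 2013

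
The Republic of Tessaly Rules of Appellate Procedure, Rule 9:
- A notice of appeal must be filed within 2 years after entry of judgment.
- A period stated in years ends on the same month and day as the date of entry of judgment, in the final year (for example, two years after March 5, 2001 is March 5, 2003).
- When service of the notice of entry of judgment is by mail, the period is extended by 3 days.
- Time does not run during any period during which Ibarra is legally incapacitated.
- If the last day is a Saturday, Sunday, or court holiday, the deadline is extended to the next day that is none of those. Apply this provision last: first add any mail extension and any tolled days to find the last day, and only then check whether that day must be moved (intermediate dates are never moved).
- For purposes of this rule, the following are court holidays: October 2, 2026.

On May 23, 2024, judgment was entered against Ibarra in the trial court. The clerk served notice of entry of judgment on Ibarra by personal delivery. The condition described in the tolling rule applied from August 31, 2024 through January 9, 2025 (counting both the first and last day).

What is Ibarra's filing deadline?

October 5, 2026

2 years after May 23, 2024 is May 23, 2026.
Service was not by mail, so no mail extension applies.
From August 31, 2024 through January 9, 2025 inclusive is 132 days; tolling adds 132 days: May 23, 2026 + 132 days = October 2, 2026.
October 2, 2026 is a listed holiday; October 3, 2026 is Saturday; October 4, 2026 is Sunday. The next qualifying day is October 5, 2026.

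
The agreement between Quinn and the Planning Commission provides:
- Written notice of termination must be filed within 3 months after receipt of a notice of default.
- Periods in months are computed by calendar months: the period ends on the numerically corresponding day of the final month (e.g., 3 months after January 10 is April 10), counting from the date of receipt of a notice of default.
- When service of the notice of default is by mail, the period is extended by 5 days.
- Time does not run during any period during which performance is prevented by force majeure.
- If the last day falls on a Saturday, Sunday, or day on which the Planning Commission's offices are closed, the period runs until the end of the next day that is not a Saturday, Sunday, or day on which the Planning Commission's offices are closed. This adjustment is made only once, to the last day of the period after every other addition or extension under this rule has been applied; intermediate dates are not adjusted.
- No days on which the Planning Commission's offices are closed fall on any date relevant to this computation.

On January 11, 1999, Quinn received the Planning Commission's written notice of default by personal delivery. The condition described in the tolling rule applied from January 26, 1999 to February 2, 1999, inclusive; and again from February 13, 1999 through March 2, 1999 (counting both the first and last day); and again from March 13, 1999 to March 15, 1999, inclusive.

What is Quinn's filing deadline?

3 months after January 11, 1999 is April 11, 1999.
Service was not by mail, so no mail extension applies.
From January 26, 1999 through February 2, 1999 inclusive is 8 days; tolling adds 8 days: April 11, 1999 + 8 days = April 19, 1999.
From February 13, 1999 through March 2, 1999 inclusive is 18 days; tolling adds 18 days: April 19, 1999 + 18 days = May 7, 1999.
From March 13, 1999 through March 15, 1999 inclusive is 3 days; tolling adds 3 days: May 7, 1999 + 3 days = May 10, 1999.
May 10, 1999 is a Monday and not a day on which the Planning Commission's offices are closed, so no extension applies.

May 10, 1999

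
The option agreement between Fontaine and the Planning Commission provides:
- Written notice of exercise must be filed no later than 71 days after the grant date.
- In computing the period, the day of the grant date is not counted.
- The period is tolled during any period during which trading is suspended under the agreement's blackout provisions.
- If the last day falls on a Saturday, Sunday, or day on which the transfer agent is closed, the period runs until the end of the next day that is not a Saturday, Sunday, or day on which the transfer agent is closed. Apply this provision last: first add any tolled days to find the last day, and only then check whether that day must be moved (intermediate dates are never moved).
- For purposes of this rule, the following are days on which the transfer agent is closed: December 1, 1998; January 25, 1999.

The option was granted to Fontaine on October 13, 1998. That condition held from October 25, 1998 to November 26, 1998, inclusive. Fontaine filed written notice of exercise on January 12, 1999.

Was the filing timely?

71 days after October 13, 1998 is December 23, 1998.
From October 25, 1998 through November 26, 1998 inclusive is 33 days; tolling adds 33 days: December 23, 1998 + 33 days = January 25, 1999.
January 25, 1999 is a listed holiday. The next qualifying day is January 26, 1999.
The deadline is January 26, 1999; the filing on January 12, 1999 is on or before that date.

Yes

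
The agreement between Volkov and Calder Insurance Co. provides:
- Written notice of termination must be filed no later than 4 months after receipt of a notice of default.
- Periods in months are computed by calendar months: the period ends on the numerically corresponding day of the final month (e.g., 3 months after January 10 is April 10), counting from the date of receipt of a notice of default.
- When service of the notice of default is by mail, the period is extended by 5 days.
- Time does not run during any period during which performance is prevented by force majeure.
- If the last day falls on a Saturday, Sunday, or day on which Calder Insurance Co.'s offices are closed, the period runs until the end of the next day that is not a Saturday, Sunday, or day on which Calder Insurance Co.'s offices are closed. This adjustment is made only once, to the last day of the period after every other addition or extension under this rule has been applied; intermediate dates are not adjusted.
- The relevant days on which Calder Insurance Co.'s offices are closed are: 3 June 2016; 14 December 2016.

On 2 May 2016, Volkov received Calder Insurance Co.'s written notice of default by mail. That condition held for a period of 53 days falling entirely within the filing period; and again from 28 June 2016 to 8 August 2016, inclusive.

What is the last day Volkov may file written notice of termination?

4 months after 2 May 2016 is September 2, 2016.
Service was by mail, adding 5 days: September 2, 2016 + 5 days = September 7, 2016.
Tolling adds 53 days: September 7, 2016 + 53 days = October 30, 2016.
From June 28, 2016 through August 8, 2016 inclusive is 42 days; tolling adds 42 days: October 30, 2016 + 42 days = December 11, 2016.
December 11, 2016 is Sunday. The next qualifying day is December 12, 2016.

December 12, 2016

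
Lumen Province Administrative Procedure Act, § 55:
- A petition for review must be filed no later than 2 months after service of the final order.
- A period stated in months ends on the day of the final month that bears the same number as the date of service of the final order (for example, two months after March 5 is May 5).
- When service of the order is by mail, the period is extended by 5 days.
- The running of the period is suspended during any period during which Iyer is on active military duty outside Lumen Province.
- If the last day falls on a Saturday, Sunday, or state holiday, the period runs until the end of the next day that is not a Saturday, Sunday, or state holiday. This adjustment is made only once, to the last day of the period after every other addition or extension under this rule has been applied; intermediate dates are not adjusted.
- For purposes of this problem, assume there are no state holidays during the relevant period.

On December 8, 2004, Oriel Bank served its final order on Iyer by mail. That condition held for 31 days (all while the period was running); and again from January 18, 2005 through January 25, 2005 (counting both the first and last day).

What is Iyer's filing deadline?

March 24, 2005

2 months after December 8, 2004 is February 8, 2005.
Service was by mail, adding 5 days: February 8, 2005 + 5 days = February 13, 2005.
Tolling adds 31 days: February 13, 2005 + 31 days = March 16, 2005.
From January 18, 2005 through January 25, 2005 inclusive is 8 days; tolling adds 8 days: March 16, 2005 + 8 days = March 24, 2005.
March 24, 2005 is a Thursday and not a state holiday, so no extension applies.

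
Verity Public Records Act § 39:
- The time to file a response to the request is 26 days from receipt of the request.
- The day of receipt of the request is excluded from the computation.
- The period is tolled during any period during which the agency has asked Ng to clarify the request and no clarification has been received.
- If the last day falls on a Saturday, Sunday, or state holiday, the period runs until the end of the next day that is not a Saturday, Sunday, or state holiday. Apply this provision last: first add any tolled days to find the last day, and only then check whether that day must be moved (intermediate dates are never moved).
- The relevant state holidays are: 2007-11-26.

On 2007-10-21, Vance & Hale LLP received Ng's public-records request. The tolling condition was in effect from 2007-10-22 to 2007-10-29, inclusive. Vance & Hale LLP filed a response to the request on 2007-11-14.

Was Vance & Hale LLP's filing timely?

Yes

26 days after 2007-10-21 is November 16, 2007.
From October 22, 2007 through October 29, 2007 inclusive is 8 days; tolling adds 8 days: November 16, 2007 + 8 days = November 24, 2007.
November 24, 2007 is Saturday; November 25, 2007 is Sunday; November 26, 2007 is a listed holiday. The next qualifying day is November 27, 2007.
The deadline is November 27, 2007; the filing on November 14, 2007 is on or before that date.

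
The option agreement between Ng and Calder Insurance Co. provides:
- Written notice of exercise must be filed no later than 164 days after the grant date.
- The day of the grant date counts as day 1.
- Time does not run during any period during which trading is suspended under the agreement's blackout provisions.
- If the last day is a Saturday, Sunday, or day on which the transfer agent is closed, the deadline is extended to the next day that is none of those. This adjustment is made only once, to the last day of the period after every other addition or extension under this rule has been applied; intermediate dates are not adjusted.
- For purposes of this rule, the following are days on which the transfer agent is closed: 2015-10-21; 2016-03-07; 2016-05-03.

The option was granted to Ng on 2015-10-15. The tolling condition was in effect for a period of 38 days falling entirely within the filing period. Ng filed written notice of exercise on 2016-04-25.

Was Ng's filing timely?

Yes

Counting 2015-10-15 as day 1, day 164 is March 26, 2016.
Tolling adds 38 days: March 26, 2016 + 38 days = May 3, 2016.
May 3, 2016 is a listed holiday. The next qualifying day is May 4, 2016.
The deadline is May 4, 2016; the filing on April 25, 2016 is on or before that date.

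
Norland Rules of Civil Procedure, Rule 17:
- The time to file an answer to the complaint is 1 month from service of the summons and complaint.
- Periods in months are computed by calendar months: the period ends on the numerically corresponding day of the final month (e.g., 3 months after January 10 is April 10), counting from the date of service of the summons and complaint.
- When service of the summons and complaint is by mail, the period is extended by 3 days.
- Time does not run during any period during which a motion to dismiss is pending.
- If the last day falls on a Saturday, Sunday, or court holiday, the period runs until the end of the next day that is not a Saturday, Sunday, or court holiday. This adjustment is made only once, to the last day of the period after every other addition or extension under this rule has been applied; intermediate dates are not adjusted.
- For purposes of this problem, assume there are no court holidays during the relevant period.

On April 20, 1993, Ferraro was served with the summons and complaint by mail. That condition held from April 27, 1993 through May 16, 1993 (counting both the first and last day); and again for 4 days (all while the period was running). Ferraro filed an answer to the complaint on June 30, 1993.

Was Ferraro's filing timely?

No

1 month after April 20, 1993 is May 20, 1993.
Service was by mail, adding 3 days: May 20, 1993 + 3 days = May 23, 1993.
From April 27, 1993 through May 16, 1993 inclusive is 20 days; tolling adds 20 days: May 23, 1993 + 20 days = June 12, 1993.
Tolling adds 4 days: June 12, 1993 + 4 days = June 16, 1993.
June 16, 1993 is a Wednesday and not a court holiday, so no extension applies.
The deadline is June 16, 1993; the filing on June 30, 1993 is after that date.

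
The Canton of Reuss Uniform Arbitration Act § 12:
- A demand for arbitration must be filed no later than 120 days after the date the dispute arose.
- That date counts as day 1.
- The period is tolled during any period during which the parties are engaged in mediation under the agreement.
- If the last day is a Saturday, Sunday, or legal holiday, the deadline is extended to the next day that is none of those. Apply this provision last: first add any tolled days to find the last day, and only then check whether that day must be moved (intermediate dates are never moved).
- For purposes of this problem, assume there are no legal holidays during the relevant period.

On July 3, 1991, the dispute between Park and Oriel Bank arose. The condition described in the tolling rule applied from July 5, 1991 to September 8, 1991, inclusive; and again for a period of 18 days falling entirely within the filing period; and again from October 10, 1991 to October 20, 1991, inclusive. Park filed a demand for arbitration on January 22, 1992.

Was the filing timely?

Yes

Counting July 3, 1991 as day 1, day 120 is October 30, 1991.
From July 5, 1991 through September 8, 1991 inclusive is 66 days; tolling adds 66 days: October 30, 1991 + 66 days = January 4, 1992.
Tolling adds 18 days: January 4, 1992 + 18 days = January 22, 1992.
From October 10, 1991 through October 20, 1991 inclusive is 11 days; tolling adds 11 days: January 22, 1992 + 11 days = February 2, 1992.
February 2, 1992 is Sunday. The next qualifying day is February 3, 1992.
The deadline is February 3, 1992; the filing on January 22, 1992 is on or before that date.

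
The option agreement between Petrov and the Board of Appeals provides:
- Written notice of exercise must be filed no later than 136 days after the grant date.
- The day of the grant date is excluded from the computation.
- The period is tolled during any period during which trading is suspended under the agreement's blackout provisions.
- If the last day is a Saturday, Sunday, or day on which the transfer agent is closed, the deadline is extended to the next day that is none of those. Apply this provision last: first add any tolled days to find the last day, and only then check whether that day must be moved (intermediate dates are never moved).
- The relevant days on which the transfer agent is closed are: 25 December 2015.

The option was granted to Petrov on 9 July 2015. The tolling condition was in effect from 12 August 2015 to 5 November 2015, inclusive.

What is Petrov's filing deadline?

136 days after 9 July 2015 is November 22, 2015.
From August 12, 2015 through November 5, 2015 inclusive is 86 days; tolling adds 86 days: November 22, 2015 + 86 days = February 16, 2016.
February 16, 2016 is a Tuesday and not a day on which the transfer agent is closed, so no extension applies.

February 16, 2016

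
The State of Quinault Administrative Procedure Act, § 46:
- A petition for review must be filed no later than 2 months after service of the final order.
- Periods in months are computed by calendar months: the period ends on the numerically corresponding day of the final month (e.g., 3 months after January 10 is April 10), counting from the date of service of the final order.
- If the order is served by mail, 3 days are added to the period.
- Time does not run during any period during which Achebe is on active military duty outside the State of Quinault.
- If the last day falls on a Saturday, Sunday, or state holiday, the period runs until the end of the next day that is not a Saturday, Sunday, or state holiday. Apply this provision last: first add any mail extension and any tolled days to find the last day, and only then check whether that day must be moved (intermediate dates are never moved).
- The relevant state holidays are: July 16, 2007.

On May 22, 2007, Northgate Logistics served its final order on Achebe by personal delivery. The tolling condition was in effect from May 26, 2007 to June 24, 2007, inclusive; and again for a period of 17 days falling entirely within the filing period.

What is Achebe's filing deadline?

2 months after May 22, 2007 is July 22, 2007.
Service was not by mail, so no mail extension applies.
From May 26, 2007 through June 24, 2007 inclusive is 30 days; tolling adds 30 days: July 22, 2007 + 30 days = August 21, 2007.
Tolling adds 17 days: August 21, 2007 + 17 days = September 7, 2007.
September 7, 2007 is a Friday and not a state holiday, so no extension applies.

September 7, 2007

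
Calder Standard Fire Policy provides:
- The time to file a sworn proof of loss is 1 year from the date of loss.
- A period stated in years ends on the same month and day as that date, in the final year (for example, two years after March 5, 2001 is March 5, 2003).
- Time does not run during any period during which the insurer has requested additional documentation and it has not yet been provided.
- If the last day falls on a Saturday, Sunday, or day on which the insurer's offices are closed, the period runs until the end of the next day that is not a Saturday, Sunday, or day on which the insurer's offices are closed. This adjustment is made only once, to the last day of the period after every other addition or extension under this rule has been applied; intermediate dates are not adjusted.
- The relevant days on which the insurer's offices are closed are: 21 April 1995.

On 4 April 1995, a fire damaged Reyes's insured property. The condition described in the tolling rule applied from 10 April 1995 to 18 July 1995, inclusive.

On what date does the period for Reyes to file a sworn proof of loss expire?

1 year after 4 April 1995 is April 4, 1996.
From April 10, 1995 through July 18, 1995 inclusive is 100 days; tolling adds 100 days: April 4, 1996 + 100 days = July 13, 1996.
July 13, 1996 is Saturday; July 14, 1996 is Sunday. The next qualifying day is July 15, 1996.

July 15, 1996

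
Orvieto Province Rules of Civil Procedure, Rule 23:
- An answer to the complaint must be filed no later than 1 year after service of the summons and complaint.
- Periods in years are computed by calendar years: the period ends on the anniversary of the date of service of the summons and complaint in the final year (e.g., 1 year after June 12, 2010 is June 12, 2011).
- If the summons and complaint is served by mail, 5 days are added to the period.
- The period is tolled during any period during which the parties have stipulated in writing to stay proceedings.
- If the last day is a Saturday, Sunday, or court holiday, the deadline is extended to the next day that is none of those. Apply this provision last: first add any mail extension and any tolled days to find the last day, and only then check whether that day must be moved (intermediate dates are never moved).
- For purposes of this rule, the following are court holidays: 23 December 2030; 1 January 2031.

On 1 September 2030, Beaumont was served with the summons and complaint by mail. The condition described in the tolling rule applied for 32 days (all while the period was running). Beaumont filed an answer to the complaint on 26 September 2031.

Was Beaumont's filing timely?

Yes

1 year after 1 September 2030 is September 1, 2031.
Service was by mail, adding 5 days: September 1, 2031 + 5 days = September 6, 2031.
Tolling adds 32 days: September 6, 2031 + 32 days = October 8, 2031.
October 8, 2031 is a Wednesday and not a court holiday, so no extension applies.
The deadline is October 8, 2031; the filing on September 26, 2031 is on or before that date.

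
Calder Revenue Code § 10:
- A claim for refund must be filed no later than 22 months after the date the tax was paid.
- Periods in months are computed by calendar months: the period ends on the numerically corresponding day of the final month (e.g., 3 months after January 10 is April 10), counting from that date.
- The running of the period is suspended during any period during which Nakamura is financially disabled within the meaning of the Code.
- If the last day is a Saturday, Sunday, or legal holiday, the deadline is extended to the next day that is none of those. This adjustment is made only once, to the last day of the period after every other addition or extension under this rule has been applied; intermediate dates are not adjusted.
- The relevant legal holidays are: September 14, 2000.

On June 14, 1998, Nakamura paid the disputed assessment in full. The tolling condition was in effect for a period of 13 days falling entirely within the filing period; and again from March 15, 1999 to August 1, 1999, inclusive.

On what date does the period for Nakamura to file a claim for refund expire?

22 months after June 14, 1998 is April 14, 2000.
Tolling adds 13 days: April 14, 2000 + 13 days = April 27, 2000.
From March 15, 1999 through August 1, 1999 inclusive is 140 days; tolling adds 140 days: April 27, 2000 + 140 days = September 14, 2000.
September 14, 2000 is a listed holiday. The next qualifying day is September 15, 2000.

September 15, 2000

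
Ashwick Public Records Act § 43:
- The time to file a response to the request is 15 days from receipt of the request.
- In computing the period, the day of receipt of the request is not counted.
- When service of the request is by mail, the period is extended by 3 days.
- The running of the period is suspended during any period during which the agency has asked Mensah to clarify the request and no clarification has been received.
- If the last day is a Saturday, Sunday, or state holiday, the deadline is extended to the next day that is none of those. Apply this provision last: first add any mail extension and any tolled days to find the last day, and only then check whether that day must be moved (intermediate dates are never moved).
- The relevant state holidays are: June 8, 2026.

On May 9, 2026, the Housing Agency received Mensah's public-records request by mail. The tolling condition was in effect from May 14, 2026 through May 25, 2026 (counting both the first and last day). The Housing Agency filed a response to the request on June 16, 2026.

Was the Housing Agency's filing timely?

No

15 days after May 9, 2026 is May 24, 2026.
Service was by mail, adding 3 days: May 24, 2026 + 3 days = May 27, 2026.
From May 14, 2026 through May 25, 2026 inclusive is 12 days; tolling adds 12 days: May 27, 2026 + 12 days = June 8, 2026.
June 8, 2026 is a listed holiday. The next qualifying day is June 9, 2026.
The deadline is June 9, 2026; the filing on June 16, 2026 is after that date.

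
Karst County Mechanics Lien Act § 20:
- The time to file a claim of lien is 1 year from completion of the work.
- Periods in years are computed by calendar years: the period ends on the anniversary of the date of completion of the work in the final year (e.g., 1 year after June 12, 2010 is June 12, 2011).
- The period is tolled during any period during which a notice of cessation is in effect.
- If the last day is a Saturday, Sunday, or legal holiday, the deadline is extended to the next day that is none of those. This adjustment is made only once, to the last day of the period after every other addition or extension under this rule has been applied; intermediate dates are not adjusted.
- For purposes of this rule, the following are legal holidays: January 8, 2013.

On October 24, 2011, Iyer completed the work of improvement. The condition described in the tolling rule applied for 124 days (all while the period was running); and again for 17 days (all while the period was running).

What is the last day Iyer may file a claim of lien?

March 14, 2013

1 year after October 24, 2011 is October 24, 2012.
Tolling adds 124 days: October 24, 2012 + 124 days = February 25, 2013.
Tolling adds 17 days: February 25, 2013 + 17 days = March 14, 2013.
March 14, 2013 is a Thursday and not a legal holiday, so no extension applies.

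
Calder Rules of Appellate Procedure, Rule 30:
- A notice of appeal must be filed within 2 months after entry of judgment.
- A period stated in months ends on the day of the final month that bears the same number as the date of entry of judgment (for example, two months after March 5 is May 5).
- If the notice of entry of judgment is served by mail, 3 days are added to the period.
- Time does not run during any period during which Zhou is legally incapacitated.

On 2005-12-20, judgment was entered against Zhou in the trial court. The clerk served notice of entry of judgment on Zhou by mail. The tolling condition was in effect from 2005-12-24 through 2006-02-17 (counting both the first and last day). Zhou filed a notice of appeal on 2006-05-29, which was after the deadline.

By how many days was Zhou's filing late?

2 months after 2005-12-20 is February 20, 2006.
Service was by mail, adding 3 days: February 20, 2006 + 3 days = February 23, 2006.
From December 24, 2005 through February 17, 2006 inclusive is 56 days; tolling adds 56 days: February 23, 2006 + 56 days = April 20, 2006.
The deadline is April 20, 2006; from April 20, 2006 to May 29, 2006 is 39 days.

39 days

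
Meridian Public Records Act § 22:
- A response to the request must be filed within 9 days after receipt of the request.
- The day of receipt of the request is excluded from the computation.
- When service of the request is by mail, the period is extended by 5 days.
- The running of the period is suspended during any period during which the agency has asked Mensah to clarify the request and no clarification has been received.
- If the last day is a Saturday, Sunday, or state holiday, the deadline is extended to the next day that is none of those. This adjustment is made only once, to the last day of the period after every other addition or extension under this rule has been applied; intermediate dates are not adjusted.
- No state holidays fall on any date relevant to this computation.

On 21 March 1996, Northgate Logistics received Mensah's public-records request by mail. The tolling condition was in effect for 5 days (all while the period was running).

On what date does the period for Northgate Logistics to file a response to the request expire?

April 9, 1996

9 days after 21 March 1996 is March 30, 1996.
Service was by mail, adding 5 days: March 30, 1996 + 5 days = April 4, 1996.
Tolling adds 5 days: April 4, 1996 + 5 days = April 9, 1996.
April 9, 1996 is a Tuesday and not a state holiday, so no extension applies.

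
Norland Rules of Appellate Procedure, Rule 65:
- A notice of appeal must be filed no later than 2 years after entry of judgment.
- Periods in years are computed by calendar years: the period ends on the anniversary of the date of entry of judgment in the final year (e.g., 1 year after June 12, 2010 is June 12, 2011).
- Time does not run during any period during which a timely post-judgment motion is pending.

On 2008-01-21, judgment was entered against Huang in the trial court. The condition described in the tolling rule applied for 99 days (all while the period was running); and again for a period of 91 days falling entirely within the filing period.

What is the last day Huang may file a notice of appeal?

July 30, 2010

2 years after 2008-01-21 is January 21, 2010.
Tolling adds 99 days: January 21, 2010 + 99 days = April 30, 2010.
Tolling adds 91 days: April 30, 2010 + 91 days = July 30, 2010.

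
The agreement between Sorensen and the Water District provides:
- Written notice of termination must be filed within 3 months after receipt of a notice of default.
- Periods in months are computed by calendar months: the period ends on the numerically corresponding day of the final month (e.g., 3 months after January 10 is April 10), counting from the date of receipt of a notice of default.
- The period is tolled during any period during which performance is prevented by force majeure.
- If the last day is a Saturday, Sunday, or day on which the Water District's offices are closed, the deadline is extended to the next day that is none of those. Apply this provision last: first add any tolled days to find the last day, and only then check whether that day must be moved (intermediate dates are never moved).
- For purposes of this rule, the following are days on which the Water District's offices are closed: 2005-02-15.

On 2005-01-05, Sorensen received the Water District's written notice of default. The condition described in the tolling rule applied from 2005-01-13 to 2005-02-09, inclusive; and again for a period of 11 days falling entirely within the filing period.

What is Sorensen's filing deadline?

May 16, 2005

3 months after 2005-01-05 is April 5, 2005.
From January 13, 2005 through February 9, 2005 inclusive is 28 days; tolling adds 28 days: April 5, 2005 + 28 days = May 3, 2005.
Tolling adds 11 days: May 3, 2005 + 11 days = May 14, 2005.
May 14, 2005 is Saturday; May 15, 2005 is Sunday. The next qualifying day is May 16, 2005.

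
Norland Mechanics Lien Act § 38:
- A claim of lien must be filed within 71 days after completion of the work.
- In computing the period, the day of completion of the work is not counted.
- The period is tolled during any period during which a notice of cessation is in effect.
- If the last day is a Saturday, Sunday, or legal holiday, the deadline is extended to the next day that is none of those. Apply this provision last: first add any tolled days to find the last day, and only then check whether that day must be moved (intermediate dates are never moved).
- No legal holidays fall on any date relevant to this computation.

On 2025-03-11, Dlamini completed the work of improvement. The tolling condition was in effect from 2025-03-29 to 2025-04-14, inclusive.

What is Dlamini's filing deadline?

71 days after 2025-03-11 is May 21, 2025.
From March 29, 2025 through April 14, 2025 inclusive is 17 days; tolling adds 17 days: May 21, 2025 + 17 days = June 7, 2025.
June 7, 2025 is Saturday; June 8, 2025 is Sunday. The next qualifying day is June 9, 2025.

June 9, 2025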